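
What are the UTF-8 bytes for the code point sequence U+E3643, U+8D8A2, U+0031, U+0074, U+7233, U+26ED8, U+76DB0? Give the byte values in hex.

F3 A3 99 83 F2 8D A2 A2 31 74 E7 88 B3 F0 A6 BB 98 F1 B6 B6 B0

U+E3643: 4-byte form → F3 A3 99 83.
U+8D8A2: 4-byte form → F2 8D A2 A2.
U+0031: 1-byte form → 31.
U+0074: 1-byte form → 74.
U+7233: 3-byte form → E7 88 B3.
U+26ED8: 4-byte form → F0 A6 BB 98.
U+76DB0: 4-byte form → F1 B6 B6 B0.
Concatenated (21 bytes): F3 A3 99 83 F2 8D A2 A2 31 74 E7 88 B3 F0 A6 BB 98 F1 B6 B6 B0.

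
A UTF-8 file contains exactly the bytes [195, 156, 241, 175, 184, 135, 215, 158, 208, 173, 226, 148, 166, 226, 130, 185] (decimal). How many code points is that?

Byte at offset 0: 0xC3 = 11000011 → 2-byte char (#1). Advance 2.
Byte at offset 2: 0xF1 = 11110001 → 4-byte char (#2). Advance 4.
Byte at offset 6: 0xD7 = 11010111 → 2-byte char (#3). Advance 2.
Byte at offset 8: 0xD0 = 11010000 → 2-byte char (#4). Advance 2.
Byte at offset 10: 0xE2 = 11100010 → 3-byte char (#5). Advance 3.
Byte at offset 13: 0xE2 = 11100010 → 3-byte char (#6). Advance 3.
Reached end at offset 16 after 6 code points.

6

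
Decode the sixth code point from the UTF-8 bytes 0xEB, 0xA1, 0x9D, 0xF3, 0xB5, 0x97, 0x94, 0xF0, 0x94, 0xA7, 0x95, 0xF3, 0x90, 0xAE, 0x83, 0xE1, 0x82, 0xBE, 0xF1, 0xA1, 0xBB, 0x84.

U+61EC4

Offset 0: leading byte 0xEB = 11101011 → 3-byte char #1 = EB A1 9D.
Offset 3: leading byte 0xF3 = 11110011 → 4-byte char #2 = F3 B5 97 94.
Offset 7: leading byte 0xF0 = 11110000 → 4-byte char #3 = F0 94 A7 95.
Offset 11: leading byte 0xF3 = 11110011 → 4-byte char #4 = F3 90 AE 83.
Offset 15: leading byte 0xE1 = 11100001 → 3-byte char #5 = E1 82 BE.
Offset 18: leading byte 0xF1 = 11110001 → 4-byte char #6 = F1 A1 BB 84.
Leading byte 0xF1 = 11110001 matches 11110xxx → 4-byte sequence.
Byte 1: 0xF1 = 11110001, payload 001 (3 bits).
Byte 2: 0xA1 = 10100001 (10xxxxxx ✓), payload 100001.
Byte 3: 0xBB = 10111011 (10xxxxxx ✓), payload 111011.
Byte 4: 0x84 = 10000100 (10xxxxxx ✓), payload 000100.
Concatenate: 001100001111011000100 = 0x61EC4 (21 bits → U+61EC4).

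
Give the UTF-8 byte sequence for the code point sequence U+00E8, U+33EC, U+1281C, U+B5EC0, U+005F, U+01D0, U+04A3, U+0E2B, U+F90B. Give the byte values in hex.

U+00E8: 2-byte form → C3 A8.
U+33EC: 3-byte form → E3 8F AC.
U+1281C: 4-byte form → F0 92 A0 9C.
U+B5EC0: 4-byte form → F2 B5 BB 80.
U+005F: 1-byte form → 5F.
U+01D0: 2-byte form → C7 90.
U+04A3: 2-byte form → D2 A3.
U+0E2B: 3-byte form → E0 B8 AB.
U+F90B: 3-byte form → EF A4 8B.
Concatenated (24 bytes): C3 A8 E3 8F AC F0 92 A0 9C F2 B5 BB 80 5F C7 90 D2 A3 E0 B8 AB EF A4 8B.

C3 A8 E3 8F AC F0 92 A0 9C F2 B5 BB 80 5F C7 90 D2 A3 E0 B8 AB EF A4 8B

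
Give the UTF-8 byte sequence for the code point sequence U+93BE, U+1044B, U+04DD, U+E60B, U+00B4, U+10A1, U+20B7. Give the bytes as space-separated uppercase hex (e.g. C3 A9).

U+93BE: 3-byte form → E9 8E BE.
U+1044B: 4-byte form → F0 90 91 8B.
U+04DD: 2-byte form → D3 9D.
U+E60B: 3-byte form → EE 98 8B.
U+00B4: 2-byte form → C2 B4.
U+10A1: 3-byte form → E1 82 A1.
U+20B7: 3-byte form → E2 82 B7.
Concatenated (20 bytes): E9 8E BE F0 90 91 8B D3 9D EE 98 8B C2 B4 E1 82 A1 E2 82 B7.

E9 8E BE F0 90 91 8B D3 9D EE 98 8B C2 B4 E1 82 A1 E2 82 B7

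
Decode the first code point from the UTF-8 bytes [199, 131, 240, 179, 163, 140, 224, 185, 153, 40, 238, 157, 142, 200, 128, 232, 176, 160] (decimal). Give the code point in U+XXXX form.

U+01C3

Offset 0: leading byte 0xC7 = 11000111 → 2-byte char #1 = C7 83.
Leading byte 0xC7 = 11000111 matches 110xxxxx → 2-byte sequence.
Byte 1: 0xC7 = 11000111, payload 00111 (5 bits).
Byte 2: 0x83 = 10000011 (10xxxxxx ✓), payload 000011.
Concatenate: 00111000011 = 0x1C3 (11 bits → U+01C3).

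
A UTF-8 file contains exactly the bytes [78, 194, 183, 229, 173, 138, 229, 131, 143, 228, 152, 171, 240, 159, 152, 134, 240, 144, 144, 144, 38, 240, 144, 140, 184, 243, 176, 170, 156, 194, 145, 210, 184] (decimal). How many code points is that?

Byte at offset 0: 0x4E = 01001110 → 1-byte char (#1). Advance 1.
Byte at offset 1: 0xC2 = 11000010 → 2-byte char (#2). Advance 2.
Byte at offset 3: 0xE5 = 11100101 → 3-byte char (#3). Advance 3.
Byte at offset 6: 0xE5 = 11100101 → 3-byte char (#4). Advance 3.
Byte at offset 9: 0xE4 = 11100100 → 3-byte char (#5). Advance 3.
Byte at offset 12: 0xF0 = 11110000 → 4-byte char (#6). Advance 4.
Byte at offset 16: 0xF0 = 11110000 → 4-byte char (#7). Advance 4.
Byte at offset 20: 0x26 = 00100110 → 1-byte char (#8). Advance 1.
Byte at offset 21: 0xF0 = 11110000 → 4-byte char (#9). Advance 4.
Byte at offset 25: 0xF3 = 11110011 → 4-byte char (#10). Advance 4.
Byte at offset 29: 0xC2 = 11000010 → 2-byte char (#11). Advance 2.
Byte at offset 31: 0xD2 = 11010010 → 2-byte char (#12). Advance 2.
Reached end at offset 33 after 12 code points.

12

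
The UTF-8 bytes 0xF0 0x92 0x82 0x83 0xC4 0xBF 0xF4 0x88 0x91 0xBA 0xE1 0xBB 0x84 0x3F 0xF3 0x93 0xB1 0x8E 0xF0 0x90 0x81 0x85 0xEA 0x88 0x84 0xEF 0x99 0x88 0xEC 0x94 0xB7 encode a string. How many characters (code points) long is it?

10

Byte at offset 0: 0xF0 = 11110000 → 4-byte char (#1). Advance 4.
Byte at offset 4: 0xC4 = 11000100 → 2-byte char (#2). Advance 2.
Byte at offset 6: 0xF4 = 11110100 → 4-byte char (#3). Advance 4.
Byte at offset 10: 0xE1 = 11100001 → 3-byte char (#4). Advance 3.
Byte at offset 13: 0x3F = 00111111 → 1-byte char (#5). Advance 1.
Byte at offset 14: 0xF3 = 11110011 → 4-byte char (#6). Advance 4.
Byte at offset 18: 0xF0 = 11110000 → 4-byte char (#7). Advance 4.
Byte at offset 22: 0xEA = 11101010 → 3-byte char (#8). Advance 3.
Byte at offset 25: 0xEF = 11101111 → 3-byte char (#9). Advance 3.
Byte at offset 28: 0xEC = 11101100 → 3-byte char (#10). Advance 3.
Reached end at offset 31 after 10 code points.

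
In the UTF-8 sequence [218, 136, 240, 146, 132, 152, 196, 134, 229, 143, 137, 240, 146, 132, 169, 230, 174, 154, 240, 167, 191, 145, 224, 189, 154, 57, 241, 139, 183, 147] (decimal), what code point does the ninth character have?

U+0039

Offset 0: leading byte 0xDA = 11011010 → 2-byte char #1 = DA 88.
Offset 2: leading byte 0xF0 = 11110000 → 4-byte char #2 = F0 92 84 98.
Offset 6: leading byte 0xC4 = 11000100 → 2-byte char #3 = C4 86.
Offset 8: leading byte 0xE5 = 11100101 → 3-byte char #4 = E5 8F 89.
Offset 11: leading byte 0xF0 = 11110000 → 4-byte char #5 = F0 92 84 A9.
Offset 15: leading byte 0xE6 = 11100110 → 3-byte char #6 = E6 AE 9A.
Offset 18: leading byte 0xF0 = 11110000 → 4-byte char #7 = F0 A7 BF 91.
Offset 22: leading byte 0xE0 = 11100000 → 3-byte char #8 = E0 BD 9A.
Offset 25: leading byte 0x39 = 00111001 → 1-byte char #9 = 39.
Leading byte 0x39 = 00111001 matches 0xxxxxxx → 1-byte sequence.
Byte 1: 0x39 = 00111001, payload 0111001 (7 bits).
Concatenate: 0111001 = 0x39 (7 bits → U+0039).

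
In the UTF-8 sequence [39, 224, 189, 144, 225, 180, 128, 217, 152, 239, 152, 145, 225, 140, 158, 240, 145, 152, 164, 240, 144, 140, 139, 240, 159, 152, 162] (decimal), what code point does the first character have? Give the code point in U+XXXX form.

Offset 0: leading byte 0x27 = 00100111 → 1-byte char #1 = 27.
Leading byte 0x27 = 00100111 matches 0xxxxxxx → 1-byte sequence.
Byte 1: 0x27 = 00100111, payload 0100111 (7 bits).
Concatenate: 0100111 = 0x27 (7 bits → U+0027).

U+0027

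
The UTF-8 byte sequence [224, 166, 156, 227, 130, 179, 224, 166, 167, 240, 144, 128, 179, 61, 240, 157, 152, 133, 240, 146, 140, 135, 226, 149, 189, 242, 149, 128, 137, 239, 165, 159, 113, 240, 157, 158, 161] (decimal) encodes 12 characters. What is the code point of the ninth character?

Offset 0: leading byte 0xE0 = 11100000 → 3-byte char #1 = E0 A6 9C.
Offset 3: leading byte 0xE3 = 11100011 → 3-byte char #2 = E3 82 B3.
Offset 6: leading byte 0xE0 = 11100000 → 3-byte char #3 = E0 A6 A7.
Offset 9: leading byte 0xF0 = 11110000 → 4-byte char #4 = F0 90 80 B3.
Offset 13: leading byte 0x3D = 00111101 → 1-byte char #5 = 3D.
Offset 14: leading byte 0xF0 = 11110000 → 4-byte char #6 = F0 9D 98 85.
Offset 18: leading byte 0xF0 = 11110000 → 4-byte char #7 = F0 92 8C 87.
Offset 22: leading byte 0xE2 = 11100010 → 3-byte char #8 = E2 95 BD.
Offset 25: leading byte 0xF2 = 11110010 → 4-byte char #9 = F2 95 80 89.
Leading byte 0xF2 = 11110010 matches 11110xxx → 4-byte sequence.
Byte 1: 0xF2 = 11110010, payload 010 (3 bits).
Byte 2: 0x95 = 10010101 (10xxxxxx ✓), payload 010101.
Byte 3: 0x80 = 10000000 (10xxxxxx ✓), payload 000000.
Byte 4: 0x89 = 10001001 (10xxxxxx ✓), payload 001001.
Concatenate: 010010101000000001001 = 0x95009 (21 bits → U+95009).

U+95009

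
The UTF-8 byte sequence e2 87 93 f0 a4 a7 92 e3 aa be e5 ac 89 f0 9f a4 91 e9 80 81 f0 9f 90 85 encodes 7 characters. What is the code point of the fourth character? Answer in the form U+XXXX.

Offset 0: leading byte 0xE2 = 11100010 → 3-byte char #1 = E2 87 93.
Offset 3: leading byte 0xF0 = 11110000 → 4-byte char #2 = F0 A4 A7 92.
Offset 7: leading byte 0xE3 = 11100011 → 3-byte char #3 = E3 AA BE.
Offset 10: leading byte 0xE5 = 11100101 → 3-byte char #4 = E5 AC 89.
Leading byte 0xE5 = 11100101 matches 1110xxxx → 3-byte sequence.
Byte 1: 0xE5 = 11100101, payload 0101 (4 bits).
Byte 2: 0xAC = 10101100 (10xxxxxx ✓), payload 101100.
Byte 3: 0x89 = 10001001 (10xxxxxx ✓), payload 001001.
Concatenate: 0101101100001001 = 0x5B09 (16 bits → U+5B09).

U+5B09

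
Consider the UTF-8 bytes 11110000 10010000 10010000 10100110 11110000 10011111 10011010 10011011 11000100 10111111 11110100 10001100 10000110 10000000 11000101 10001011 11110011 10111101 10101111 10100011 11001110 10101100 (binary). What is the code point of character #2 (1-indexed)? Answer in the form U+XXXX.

Offset 0: leading byte 0xF0 = 11110000 → 4-byte char #1 = F0 90 90 A6.
Offset 4: leading byte 0xF0 = 11110000 → 4-byte char #2 = F0 9F 9A 9B.
Leading byte 0xF0 = 11110000 matches 11110xxx → 4-byte sequence.
Byte 1: 0xF0 = 11110000, payload 000 (3 bits).
Byte 2: 0x9F = 10011111 (10xxxxxx ✓), payload 011111.
Byte 3: 0x9A = 10011010 (10xxxxxx ✓), payload 011010.
Byte 4: 0x9B = 10011011 (10xxxxxx ✓), payload 011011.
Concatenate: 000011111011010011011 = 0x1F69B (21 bits → U+1F69B).

U+1F69B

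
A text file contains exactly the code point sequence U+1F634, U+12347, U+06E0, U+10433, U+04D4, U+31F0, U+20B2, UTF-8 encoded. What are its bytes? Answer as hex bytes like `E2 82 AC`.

U+1F634: 4-byte form → F0 9F 98 B4.
U+12347: 4-byte form → F0 92 8D 87.
U+06E0: 2-byte form → DB A0.
U+10433: 4-byte form → F0 90 90 B3.
U+04D4: 2-byte form → D3 94.
U+31F0: 3-byte form → E3 87 B0.
U+20B2: 3-byte form → E2 82 B2.
Concatenated (22 bytes): F0 9F 98 B4 F0 92 8D 87 DB A0 F0 90 90 B3 D3 94 E3 87 B0 E2 82 B2.

F0 9F 98 B4 F0 92 8D 87 DB A0 F0 90 90 B3 D3 94 E3 87 B0 E2 82 B2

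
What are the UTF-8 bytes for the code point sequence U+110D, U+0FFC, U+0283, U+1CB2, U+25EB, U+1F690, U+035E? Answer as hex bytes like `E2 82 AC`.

U+110D: 3-byte form → E1 84 8D.
U+0FFC: 3-byte form → E0 BF BC.
U+0283: 2-byte form → CA 83.
U+1CB2: 3-byte form → E1 B2 B2.
U+25EB: 3-byte form → E2 97 AB.
U+1F690: 4-byte form → F0 9F 9A 90.
U+035E: 2-byte form → CD 9E.
Concatenated (20 bytes): E1 84 8D E0 BF BC CA 83 E1 B2 B2 E2 97 AB F0 9F 9A 90 CD 9E.

E1 84 8D E0 BF BC CA 83 E1 B2 B2 E2 97 AB F0 9F 9A 90 CD 9E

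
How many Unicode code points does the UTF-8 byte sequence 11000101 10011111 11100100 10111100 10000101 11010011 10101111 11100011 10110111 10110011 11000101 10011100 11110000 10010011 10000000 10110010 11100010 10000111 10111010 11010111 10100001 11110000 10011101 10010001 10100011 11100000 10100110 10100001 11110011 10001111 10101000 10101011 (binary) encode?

11

Byte at offset 0: 0xC5 = 11000101 → 2-byte char (#1). Advance 2.
Byte at offset 2: 0xE4 = 11100100 → 3-byte char (#2). Advance 3.
Byte at offset 5: 0xD3 = 11010011 → 2-byte char (#3). Advance 2.
Byte at offset 7: 0xE3 = 11100011 → 3-byte char (#4). Advance 3.
Byte at offset 10: 0xC5 = 11000101 → 2-byte char (#5). Advance 2.
Byte at offset 12: 0xF0 = 11110000 → 4-byte char (#6). Advance 4.
Byte at offset 16: 0xE2 = 11100010 → 3-byte char (#7). Advance 3.
Byte at offset 19: 0xD7 = 11010111 → 2-byte char (#8). Advance 2.
Byte at offset 21: 0xF0 = 11110000 → 4-byte char (#9). Advance 4.
Byte at offset 25: 0xE0 = 11100000 → 3-byte char (#10). Advance 3.
Byte at offset 28: 0xF3 = 11110011 → 4-byte char (#11). Advance 4.
Reached end at offset 32 after 11 code points.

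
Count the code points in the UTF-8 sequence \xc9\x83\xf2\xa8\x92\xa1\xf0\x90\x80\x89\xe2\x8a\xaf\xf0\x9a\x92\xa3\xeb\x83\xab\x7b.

7

Byte at offset 0: 0xC9 = 11001001 → 2-byte char (#1). Advance 2.
Byte at offset 2: 0xF2 = 11110010 → 4-byte char (#2). Advance 4.
Byte at offset 6: 0xF0 = 11110000 → 4-byte char (#3). Advance 4.
Byte at offset 10: 0xE2 = 11100010 → 3-byte char (#4). Advance 3.
Byte at offset 13: 0xF0 = 11110000 → 4-byte char (#5). Advance 4.
Byte at offset 17: 0xEB = 11101011 → 3-byte char (#6). Advance 3.
Byte at offset 20: 0x7B = 01111011 → 1-byte char (#7). Advance 1.
Reached end at offset 21 after 7 code points.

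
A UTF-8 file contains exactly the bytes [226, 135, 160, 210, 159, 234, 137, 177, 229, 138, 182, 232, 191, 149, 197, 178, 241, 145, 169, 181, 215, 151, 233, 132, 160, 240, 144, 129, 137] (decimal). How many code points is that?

10

Byte at offset 0: 0xE2 = 11100010 → 3-byte char (#1). Advance 3.
Byte at offset 3: 0xD2 = 11010010 → 2-byte char (#2). Advance 2.
Byte at offset 5: 0xEA = 11101010 → 3-byte char (#3). Advance 3.
Byte at offset 8: 0xE5 = 11100101 → 3-byte char (#4). Advance 3.
Byte at offset 11: 0xE8 = 11101000 → 3-byte char (#5). Advance 3.
Byte at offset 14: 0xC5 = 11000101 → 2-byte char (#6). Advance 2.
Byte at offset 16: 0xF1 = 11110001 → 4-byte char (#7). Advance 4.
Byte at offset 20: 0xD7 = 11010111 → 2-byte char (#8). Advance 2.
Byte at offset 22: 0xE9 = 11101001 → 3-byte char (#9). Advance 3.
Byte at offset 25: 0xF0 = 11110000 → 4-byte char (#10). Advance 4.
Reached end at offset 29 after 10 code points.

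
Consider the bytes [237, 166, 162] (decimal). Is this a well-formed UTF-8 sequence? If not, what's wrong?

Structurally a 3-byte sequence; payload = 0xD9A2.
But 0xD9A2 is in U+D800–U+DFFF, the surrogate range. Surrogates are not Unicode scalar values and are forbidden in UTF-8.

invalid (encodes a surrogate (U+D800–U+DFFF))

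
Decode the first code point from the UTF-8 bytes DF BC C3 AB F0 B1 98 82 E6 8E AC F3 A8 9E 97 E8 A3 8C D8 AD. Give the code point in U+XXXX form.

Offset 0: leading byte 0xDF = 11011111 → 2-byte char #1 = DF BC.
Leading byte 0xDF = 11011111 matches 110xxxxx → 2-byte sequence.
Byte 1: 0xDF = 11011111, payload 11111 (5 bits).
Byte 2: 0xBC = 10111100 (10xxxxxx ✓), payload 111100.
Concatenate: 11111111100 = 0x7FC (11 bits → U+07FC).

U+07FC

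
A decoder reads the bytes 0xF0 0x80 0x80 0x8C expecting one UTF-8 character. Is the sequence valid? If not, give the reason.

Leading byte 0xF0 = 11110000 → 4-byte form.
Continuation bytes all match 10xxxxxx. Payload decodes to 0xC.
But 0xC < 0x10000, the minimum for a 4-byte sequence — this is an overlong encoding.

invalid (overlong encoding)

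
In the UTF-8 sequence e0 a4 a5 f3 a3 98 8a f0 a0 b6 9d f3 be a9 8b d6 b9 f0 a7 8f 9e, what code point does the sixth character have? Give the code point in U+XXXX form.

U+273DE

Offset 0: leading byte 0xE0 = 11100000 → 3-byte char #1 = E0 A4 A5.
Offset 3: leading byte 0xF3 = 11110011 → 4-byte char #2 = F3 A3 98 8A.
Offset 7: leading byte 0xF0 = 11110000 → 4-byte char #3 = F0 A0 B6 9D.
Offset 11: leading byte 0xF3 = 11110011 → 4-byte char #4 = F3 BE A9 8B.
Offset 15: leading byte 0xD6 = 11010110 → 2-byte char #5 = D6 B9.
Offset 17: leading byte 0xF0 = 11110000 → 4-byte char #6 = F0 A7 8F 9E.
Leading byte 0xF0 = 11110000 matches 11110xxx → 4-byte sequence.
Byte 1: 0xF0 = 11110000, payload 000 (3 bits).
Byte 2: 0xA7 = 10100111 (10xxxxxx ✓), payload 100111.
Byte 3: 0x8F = 10001111 (10xxxxxx ✓), payload 001111.
Byte 4: 0x9E = 10011110 (10xxxxxx ✓), payload 011110.
Concatenate: 000100111001111011110 = 0x273DE (21 bits → U+273DE).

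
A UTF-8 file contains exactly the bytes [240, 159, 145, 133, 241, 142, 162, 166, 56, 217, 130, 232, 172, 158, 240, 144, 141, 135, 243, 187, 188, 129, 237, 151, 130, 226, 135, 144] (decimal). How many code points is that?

Byte at offset 0: 0xF0 = 11110000 → 4-byte char (#1). Advance 4.
Byte at offset 4: 0xF1 = 11110001 → 4-byte char (#2). Advance 4.
Byte at offset 8: 0x38 = 00111000 → 1-byte char (#3). Advance 1.
Byte at offset 9: 0xD9 = 11011001 → 2-byte char (#4). Advance 2.
Byte at offset 11: 0xE8 = 11101000 → 3-byte char (#5). Advance 3.
Byte at offset 14: 0xF0 = 11110000 → 4-byte char (#6). Advance 4.
Byte at offset 18: 0xF3 = 11110011 → 4-byte char (#7). Advance 4.
Byte at offset 22: 0xED = 11101101 → 3-byte char (#8). Advance 3.
Byte at offset 25: 0xE2 = 11100010 → 3-byte char (#9). Advance 3.
Reached end at offset 28 after 9 code points.

9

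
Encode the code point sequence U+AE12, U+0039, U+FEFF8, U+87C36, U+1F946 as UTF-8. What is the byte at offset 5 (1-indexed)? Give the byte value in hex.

1-indexed offset 5 is 0-indexed offset 4.
U+AE12 → 3-byte form EA B8 92 at offsets 0–2.
U+0039 → 1-byte form 39 at offsets 3–3.
U+FEFF8 → 4-byte form F3 BE BF B8 at offsets 4–7.
Offset 4 falls in char 3's range; it's byte 1 of F3 BE BF B8 = 0xF3.

0xF3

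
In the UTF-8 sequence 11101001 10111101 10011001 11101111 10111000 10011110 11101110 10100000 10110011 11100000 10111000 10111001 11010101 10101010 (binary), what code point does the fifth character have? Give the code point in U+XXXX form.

U+056A

Offset 0: leading byte 0xE9 = 11101001 → 3-byte char #1 = E9 BD 99.
Offset 3: leading byte 0xEF = 11101111 → 3-byte char #2 = EF B8 9E.
Offset 6: leading byte 0xEE = 11101110 → 3-byte char #3 = EE A0 B3.
Offset 9: leading byte 0xE0 = 11100000 → 3-byte char #4 = E0 B8 B9.
Offset 12: leading byte 0xD5 = 11010101 → 2-byte char #5 = D5 AA.
Leading byte 0xD5 = 11010101 matches 110xxxxx → 2-byte sequence.
Byte 1: 0xD5 = 11010101, payload 10101 (5 bits).
Byte 2: 0xAA = 10101010 (10xxxxxx ✓), payload 101010.
Concatenate: 10101101010 = 0x56A (11 bits → U+056A).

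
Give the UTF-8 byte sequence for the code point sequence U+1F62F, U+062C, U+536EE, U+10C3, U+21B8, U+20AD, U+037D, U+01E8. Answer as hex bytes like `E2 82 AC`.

F0 9F 98 AF D8 AC F1 93 9B AE E1 83 83 E2 86 B8 E2 82 AD CD BD C7 A8

U+1F62F: 4-byte form → F0 9F 98 AF.
U+062C: 2-byte form → D8 AC.
U+536EE: 4-byte form → F1 93 9B AE.
U+10C3: 3-byte form → E1 83 83.
U+21B8: 3-byte form → E2 86 B8.
U+20AD: 3-byte form → E2 82 AD.
U+037D: 2-byte form → CD BD.
U+01E8: 2-byte form → C7 A8.
Concatenated (23 bytes): F0 9F 98 AF D8 AC F1 93 9B AE E1 83 83 E2 86 B8 E2 82 AD CD BD C7 A8.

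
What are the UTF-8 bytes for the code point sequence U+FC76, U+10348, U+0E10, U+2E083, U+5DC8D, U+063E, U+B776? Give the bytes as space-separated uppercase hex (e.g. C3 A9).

EF B1 B6 F0 90 8D 88 E0 B8 90 F0 AE 82 83 F1 9D B2 8D D8 BE EB 9D B6

U+FC76: 3-byte form → EF B1 B6.
U+10348: 4-byte form → F0 90 8D 88.
U+0E10: 3-byte form → E0 B8 90.
U+2E083: 4-byte form → F0 AE 82 83.
U+5DC8D: 4-byte form → F1 9D B2 8D.
U+063E: 2-byte form → D8 BE.
U+B776: 3-byte form → EB 9D B6.
Concatenated (23 bytes): EF B1 B6 F0 90 8D 88 E0 B8 90 F0 AE 82 83 F1 9D B2 8D D8 BE EB 9D B6.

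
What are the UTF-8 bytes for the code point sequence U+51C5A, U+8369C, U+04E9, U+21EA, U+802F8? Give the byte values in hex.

F1 91 B1 9A F2 83 9A 9C D3 A9 E2 87 AA F2 80 8B B8

U+51C5A: 4-byte form → F1 91 B1 9A.
U+8369C: 4-byte form → F2 83 9A 9C.
U+04E9: 2-byte form → D3 A9.
U+21EA: 3-byte form → E2 87 AA.
U+802F8: 4-byte form → F2 80 8B B8.
Concatenated (17 bytes): F1 91 B1 9A F2 83 9A 9C D3 A9 E2 87 AA F2 80 8B B8.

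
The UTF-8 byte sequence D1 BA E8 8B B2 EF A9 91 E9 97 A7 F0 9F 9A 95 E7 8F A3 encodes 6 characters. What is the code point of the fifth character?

Offset 0: leading byte 0xD1 = 11010001 → 2-byte char #1 = D1 BA.
Offset 2: leading byte 0xE8 = 11101000 → 3-byte char #2 = E8 8B B2.
Offset 5: leading byte 0xEF = 11101111 → 3-byte char #3 = EF A9 91.
Offset 8: leading byte 0xE9 = 11101001 → 3-byte char #4 = E9 97 A7.
Offset 11: leading byte 0xF0 = 11110000 → 4-byte char #5 = F0 9F 9A 95.
Leading byte 0xF0 = 11110000 matches 11110xxx → 4-byte sequence.
Byte 1: 0xF0 = 11110000, payload 000 (3 bits).
Byte 2: 0x9F = 10011111 (10xxxxxx ✓), payload 011111.
Byte 3: 0x9A = 10011010 (10xxxxxx ✓), payload 011010.
Byte 4: 0x95 = 10010101 (10xxxxxx ✓), payload 010101.
Concatenate: 000011111011010010101 = 0x1F695 (21 bits → U+1F695).

U+1F695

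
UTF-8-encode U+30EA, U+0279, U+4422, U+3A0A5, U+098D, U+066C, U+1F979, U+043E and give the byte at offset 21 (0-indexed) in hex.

0xD0

U+30EA → 3-byte form E3 83 AA at offsets 0–2.
U+0279 → 2-byte form C9 B9 at offsets 3–4.
U+4422 → 3-byte form E4 90 A2 at offsets 5–7.
U+3A0A5 → 4-byte form F0 BA 82 A5 at offsets 8–11.
U+098D → 3-byte form E0 A6 8D at offsets 12–14.
U+066C → 2-byte form D9 AC at offsets 15–16.
U+1F979 → 4-byte form F0 9F A5 B9 at offsets 17–20.
U+043E → 2-byte form D0 BE at offsets 21–22.
Offset 21 falls in char 8's range; it's byte 1 of D0 BE = 0xD0.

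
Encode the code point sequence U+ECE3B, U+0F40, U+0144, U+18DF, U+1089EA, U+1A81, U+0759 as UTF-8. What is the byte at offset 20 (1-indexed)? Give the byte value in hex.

0xDD

1-indexed offset 20 is 0-indexed offset 19.
U+ECE3B → 4-byte form F3 AC B8 BB at offsets 0–3.
U+0F40 → 3-byte form E0 BD 80 at offsets 4–6.
U+0144 → 2-byte form C5 84 at offsets 7–8.
U+18DF → 3-byte form E1 A3 9F at offsets 9–11.
U+1089EA → 4-byte form F4 88 A7 AA at offsets 12–15.
U+1A81 → 3-byte form E1 AA 81 at offsets 16–18.
U+0759 → 2-byte form DD 99 at offsets 19–20.
Offset 19 falls in char 7's range; it's byte 1 of DD 99 = 0xDD.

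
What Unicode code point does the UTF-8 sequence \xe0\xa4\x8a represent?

Leading byte 0xE0 = 11100000 matches 1110xxxx → 3-byte sequence.
Byte 1: 0xE0 = 11100000, payload 0000 (4 bits).
Byte 2: 0xA4 = 10100100 (10xxxxxx ✓), payload 100100.
Byte 3: 0x8A = 10001010 (10xxxxxx ✓), payload 001010.
Concatenate: 0000100100001010 = 0x90A (16 bits → U+090A).

U+090A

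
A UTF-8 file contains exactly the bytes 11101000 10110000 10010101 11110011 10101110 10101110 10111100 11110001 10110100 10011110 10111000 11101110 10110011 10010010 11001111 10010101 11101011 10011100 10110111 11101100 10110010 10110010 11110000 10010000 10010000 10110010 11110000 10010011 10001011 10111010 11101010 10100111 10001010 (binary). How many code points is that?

10

Byte at offset 0: 0xE8 = 11101000 → 3-byte char (#1). Advance 3.
Byte at offset 3: 0xF3 = 11110011 → 4-byte char (#2). Advance 4.
Byte at offset 7: 0xF1 = 11110001 → 4-byte char (#3). Advance 4.
Byte at offset 11: 0xEE = 11101110 → 3-byte char (#4). Advance 3.
Byte at offset 14: 0xCF = 11001111 → 2-byte char (#5). Advance 2.
Byte at offset 16: 0xEB = 11101011 → 3-byte char (#6). Advance 3.
Byte at offset 19: 0xEC = 11101100 → 3-byte char (#7). Advance 3.
Byte at offset 22: 0xF0 = 11110000 → 4-byte char (#8). Advance 4.
Byte at offset 26: 0xF0 = 11110000 → 4-byte char (#9). Advance 4.
Byte at offset 30: 0xEA = 11101010 → 3-byte char (#10). Advance 3.
Reached end at offset 33 after 10 code points.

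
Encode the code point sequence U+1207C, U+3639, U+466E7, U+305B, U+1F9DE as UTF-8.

U+1207C: 4-byte form → F0 92 81 BC.
U+3639: 3-byte form → E3 98 B9.
U+466E7: 4-byte form → F1 86 9B A7.
U+305B: 3-byte form → E3 81 9B.
U+1F9DE: 4-byte form → F0 9F A7 9E.
Concatenated (18 bytes): F0 92 81 BC E3 98 B9 F1 86 9B A7 E3 81 9B F0 9F A7 9E.

F0 92 81 BC E3 98 B9 F1 86 9B A7 E3 81 9B F0 9F A7 9E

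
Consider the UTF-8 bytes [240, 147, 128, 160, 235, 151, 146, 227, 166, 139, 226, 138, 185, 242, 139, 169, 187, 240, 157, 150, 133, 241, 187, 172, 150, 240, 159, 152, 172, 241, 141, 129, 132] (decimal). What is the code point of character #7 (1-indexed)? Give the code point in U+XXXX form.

U+7BB16

Offset 0: leading byte 0xF0 = 11110000 → 4-byte char #1 = F0 93 80 A0.
Offset 4: leading byte 0xEB = 11101011 → 3-byte char #2 = EB 97 92.
Offset 7: leading byte 0xE3 = 11100011 → 3-byte char #3 = E3 A6 8B.
Offset 10: leading byte 0xE2 = 11100010 → 3-byte char #4 = E2 8A B9.
Offset 13: leading byte 0xF2 = 11110010 → 4-byte char #5 = F2 8B A9 BB.
Offset 17: leading byte 0xF0 = 11110000 → 4-byte char #6 = F0 9D 96 85.
Offset 21: leading byte 0xF1 = 11110001 → 4-byte char #7 = F1 BB AC 96.
Leading byte 0xF1 = 11110001 matches 11110xxx → 4-byte sequence.
Byte 1: 0xF1 = 11110001, payload 001 (3 bits).
Byte 2: 0xBB = 10111011 (10xxxxxx ✓), payload 111011.
Byte 3: 0xAC = 10101100 (10xxxxxx ✓), payload 101100.
Byte 4: 0x96 = 10010110 (10xxxxxx ✓), payload 010110.
Concatenate: 001111011101100010110 = 0x7BB16 (21 bits → U+7BB16).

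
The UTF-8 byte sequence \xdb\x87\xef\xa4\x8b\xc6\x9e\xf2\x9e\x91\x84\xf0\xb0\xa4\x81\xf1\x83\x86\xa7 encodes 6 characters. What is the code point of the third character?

Offset 0: leading byte 0xDB = 11011011 → 2-byte char #1 = DB 87.
Offset 2: leading byte 0xEF = 11101111 → 3-byte char #2 = EF A4 8B.
Offset 5: leading byte 0xC6 = 11000110 → 2-byte char #3 = C6 9E.
Leading byte 0xC6 = 11000110 matches 110xxxxx → 2-byte sequence.
Byte 1: 0xC6 = 11000110, payload 00110 (5 bits).
Byte 2: 0x9E = 10011110 (10xxxxxx ✓), payload 011110.
Concatenate: 00110011110 = 0x19E (11 bits → U+019E).

U+019E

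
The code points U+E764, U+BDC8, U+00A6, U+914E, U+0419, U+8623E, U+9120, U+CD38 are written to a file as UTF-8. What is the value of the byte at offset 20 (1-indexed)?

1-indexed offset 20 is 0-indexed offset 19.
U+E764 → 3-byte form EE 9D A4 at offsets 0–2.
U+BDC8 → 3-byte form EB B7 88 at offsets 3–5.
U+00A6 → 2-byte form C2 A6 at offsets 6–7.
U+914E → 3-byte form E9 85 8E at offsets 8–10.
U+0419 → 2-byte form D0 99 at offsets 11–12.
U+8623E → 4-byte form F2 86 88 BE at offsets 13–16.
U+9120 → 3-byte form E9 84 A0 at offsets 17–19.
Offset 19 falls in char 7's range; it's byte 3 of E9 84 A0 = 0xA0.

0xA0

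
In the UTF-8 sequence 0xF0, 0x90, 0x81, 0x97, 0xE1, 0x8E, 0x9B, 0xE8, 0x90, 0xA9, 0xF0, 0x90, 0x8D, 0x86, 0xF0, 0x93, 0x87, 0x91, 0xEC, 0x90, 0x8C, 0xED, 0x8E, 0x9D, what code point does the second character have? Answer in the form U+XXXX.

U+139B

Offset 0: leading byte 0xF0 = 11110000 → 4-byte char #1 = F0 90 81 97.
Offset 4: leading byte 0xE1 = 11100001 → 3-byte char #2 = E1 8E 9B.
Leading byte 0xE1 = 11100001 matches 1110xxxx → 3-byte sequence.
Byte 1: 0xE1 = 11100001, payload 0001 (4 bits).
Byte 2: 0x8E = 10001110 (10xxxxxx ✓), payload 001110.
Byte 3: 0x9B = 10011011 (10xxxxxx ✓), payload 011011.
Concatenate: 0001001110011011 = 0x139B (16 bits → U+139B).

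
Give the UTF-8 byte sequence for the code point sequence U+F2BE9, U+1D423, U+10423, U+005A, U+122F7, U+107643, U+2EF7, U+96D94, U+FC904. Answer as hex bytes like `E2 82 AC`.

F3 B2 AF A9 F0 9D 90 A3 F0 90 90 A3 5A F0 92 8B B7 F4 87 99 83 E2 BB B7 F2 96 B6 94 F3 BC A4 84

U+F2BE9: 4-byte form → F3 B2 AF A9.
U+1D423: 4-byte form → F0 9D 90 A3.
U+10423: 4-byte form → F0 90 90 A3.
U+005A: 1-byte form → 5A.
U+122F7: 4-byte form → F0 92 8B B7.
U+107643: 4-byte form → F4 87 99 83.
U+2EF7: 3-byte form → E2 BB B7.
U+96D94: 4-byte form → F2 96 B6 94.
U+FC904: 4-byte form → F3 BC A4 84.
Concatenated (32 bytes): F3 B2 AF A9 F0 9D 90 A3 F0 90 90 A3 5A F0 92 8B B7 F4 87 99 83 E2 BB B7 F2 96 B6 94 F3 BC A4 84.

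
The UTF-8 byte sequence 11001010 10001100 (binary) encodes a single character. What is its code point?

U+028C

Leading byte 0xCA = 11001010 matches 110xxxxx → 2-byte sequence.
Byte 1: 0xCA = 11001010, payload 01010 (5 bits).
Byte 2: 0x8C = 10001100 (10xxxxxx ✓), payload 001100.
Concatenate: 01010001100 = 0x28C (11 bits → U+028C).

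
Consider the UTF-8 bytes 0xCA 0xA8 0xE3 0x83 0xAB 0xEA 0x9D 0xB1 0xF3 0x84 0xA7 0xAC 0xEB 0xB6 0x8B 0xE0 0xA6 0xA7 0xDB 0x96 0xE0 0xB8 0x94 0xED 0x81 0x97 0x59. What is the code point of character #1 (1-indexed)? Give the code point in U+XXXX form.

Offset 0: leading byte 0xCA = 11001010 → 2-byte char #1 = CA A8.
Leading byte 0xCA = 11001010 matches 110xxxxx → 2-byte sequence.
Byte 1: 0xCA = 11001010, payload 01010 (5 bits).
Byte 2: 0xA8 = 10101000 (10xxxxxx ✓), payload 101000.
Concatenate: 01010101000 = 0x2A8 (11 bits → U+02A8).

U+02A8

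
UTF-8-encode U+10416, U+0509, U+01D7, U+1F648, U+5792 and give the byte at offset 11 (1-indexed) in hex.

1-indexed offset 11 is 0-indexed offset 10.
U+10416 → 4-byte form F0 90 90 96 at offsets 0–3.
U+0509 → 2-byte form D4 89 at offsets 4–5.
U+01D7 → 2-byte form C7 97 at offsets 6–7.
U+1F648 → 4-byte form F0 9F 99 88 at offsets 8–11.
Offset 10 falls in char 4's range; it's byte 3 of F0 9F 99 88 = 0x99.

0x99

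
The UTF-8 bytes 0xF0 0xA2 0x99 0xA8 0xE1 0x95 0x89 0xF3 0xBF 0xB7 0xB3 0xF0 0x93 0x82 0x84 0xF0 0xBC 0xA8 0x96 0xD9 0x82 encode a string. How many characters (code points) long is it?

6

Byte at offset 0: 0xF0 = 11110000 → 4-byte char (#1). Advance 4.
Byte at offset 4: 0xE1 = 11100001 → 3-byte char (#2). Advance 3.
Byte at offset 7: 0xF3 = 11110011 → 4-byte char (#3). Advance 4.
Byte at offset 11: 0xF0 = 11110000 → 4-byte char (#4). Advance 4.
Byte at offset 15: 0xF0 = 11110000 → 4-byte char (#5). Advance 4.
Byte at offset 19: 0xD9 = 11011001 → 2-byte char (#6). Advance 2.
Reached end at offset 21 after 6 code points.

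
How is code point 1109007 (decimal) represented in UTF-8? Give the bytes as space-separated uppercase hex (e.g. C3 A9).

F4 8E B0 8F

U+10EC0F = 0x10EC0F = 1109007 decimal. In range U+10000–U+10FFFF → 4-byte form: 11110xxx 10xxxxxx 10xxxxxx 10xxxxxx.
Binary (21 bits): 100001110110000001111.
Split 3+6+6+6: 100 | 001110 | 110000 | 001111.
Byte 1: 11110100 = 0xF4.
Byte 2: 10001110 = 0x8E.
Byte 3: 10110000 = 0xB0.
Byte 4: 10001111 = 0x8F.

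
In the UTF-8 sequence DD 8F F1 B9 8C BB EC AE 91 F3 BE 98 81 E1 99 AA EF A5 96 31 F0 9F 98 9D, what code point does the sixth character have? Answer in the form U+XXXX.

U+F956

Offset 0: leading byte 0xDD = 11011101 → 2-byte char #1 = DD 8F.
Offset 2: leading byte 0xF1 = 11110001 → 4-byte char #2 = F1 B9 8C BB.
Offset 6: leading byte 0xEC = 11101100 → 3-byte char #3 = EC AE 91.
Offset 9: leading byte 0xF3 = 11110011 → 4-byte char #4 = F3 BE 98 81.
Offset 13: leading byte 0xE1 = 11100001 → 3-byte char #5 = E1 99 AA.
Offset 16: leading byte 0xEF = 11101111 → 3-byte char #6 = EF A5 96.
Leading byte 0xEF = 11101111 matches 1110xxxx → 3-byte sequence.
Byte 1: 0xEF = 11101111, payload 1111 (4 bits).
Byte 2: 0xA5 = 10100101 (10xxxxxx ✓), payload 100101.
Byte 3: 0x96 = 10010110 (10xxxxxx ✓), payload 010110.
Concatenate: 1111100101010110 = 0xF956 (16 bits → U+F956).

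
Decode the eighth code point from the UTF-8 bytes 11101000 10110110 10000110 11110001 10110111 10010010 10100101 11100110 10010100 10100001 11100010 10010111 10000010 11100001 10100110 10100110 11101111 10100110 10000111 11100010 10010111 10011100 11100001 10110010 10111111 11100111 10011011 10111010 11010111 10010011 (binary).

U+1CBF

Offset 0: leading byte 0xE8 = 11101000 → 3-byte char #1 = E8 B6 86.
Offset 3: leading byte 0xF1 = 11110001 → 4-byte char #2 = F1 B7 92 A5.
Offset 7: leading byte 0xE6 = 11100110 → 3-byte char #3 = E6 94 A1.
Offset 10: leading byte 0xE2 = 11100010 → 3-byte char #4 = E2 97 82.
Offset 13: leading byte 0xE1 = 11100001 → 3-byte char #5 = E1 A6 A6.
Offset 16: leading byte 0xEF = 11101111 → 3-byte char #6 = EF A6 87.
Offset 19: leading byte 0xE2 = 11100010 → 3-byte char #7 = E2 97 9C.
Offset 22: leading byte 0xE1 = 11100001 → 3-byte char #8 = E1 B2 BF.
Leading byte 0xE1 = 11100001 matches 1110xxxx → 3-byte sequence.
Byte 1: 0xE1 = 11100001, payload 0001 (4 bits).
Byte 2: 0xB2 = 10110010 (10xxxxxx ✓), payload 110010.
Byte 3: 0xBF = 10111111 (10xxxxxx ✓), payload 111111.
Concatenate: 0001110010111111 = 0x1CBF (16 bits → U+1CBF).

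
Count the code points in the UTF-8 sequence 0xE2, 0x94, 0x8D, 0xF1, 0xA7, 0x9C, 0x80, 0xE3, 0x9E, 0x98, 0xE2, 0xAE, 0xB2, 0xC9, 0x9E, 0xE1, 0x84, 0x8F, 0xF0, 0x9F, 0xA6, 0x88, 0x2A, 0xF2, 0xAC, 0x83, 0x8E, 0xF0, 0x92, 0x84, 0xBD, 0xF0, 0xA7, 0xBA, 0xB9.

Byte at offset 0: 0xE2 = 11100010 → 3-byte char (#1). Advance 3.
Byte at offset 3: 0xF1 = 11110001 → 4-byte char (#2). Advance 4.
Byte at offset 7: 0xE3 = 11100011 → 3-byte char (#3). Advance 3.
Byte at offset 10: 0xE2 = 11100010 → 3-byte char (#4). Advance 3.
Byte at offset 13: 0xC9 = 11001001 → 2-byte char (#5). Advance 2.
Byte at offset 15: 0xE1 = 11100001 → 3-byte char (#6). Advance 3.
Byte at offset 18: 0xF0 = 11110000 → 4-byte char (#7). Advance 4.
Byte at offset 22: 0x2A = 00101010 → 1-byte char (#8). Advance 1.
Byte at offset 23: 0xF2 = 11110010 → 4-byte char (#9). Advance 4.
Byte at offset 27: 0xF0 = 11110000 → 4-byte char (#10). Advance 4.
Byte at offset 31: 0xF0 = 11110000 → 4-byte char (#11). Advance 4.
Reached end at offset 35 after 11 code points.

11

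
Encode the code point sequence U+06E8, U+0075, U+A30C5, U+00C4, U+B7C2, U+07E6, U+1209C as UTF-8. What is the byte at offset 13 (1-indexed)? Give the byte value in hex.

1-indexed offset 13 is 0-indexed offset 12.
U+06E8 → 2-byte form DB A8 at offsets 0–1.
U+0075 → 1-byte form 75 at offsets 2–2.
U+A30C5 → 4-byte form F2 A3 83 85 at offsets 3–6.
U+00C4 → 2-byte form C3 84 at offsets 7–8.
U+B7C2 → 3-byte form EB 9F 82 at offsets 9–11.
U+07E6 → 2-byte form DF A6 at offsets 12–13.
Offset 12 falls in char 6's range; it's byte 1 of DF A6 = 0xDF.

0xDF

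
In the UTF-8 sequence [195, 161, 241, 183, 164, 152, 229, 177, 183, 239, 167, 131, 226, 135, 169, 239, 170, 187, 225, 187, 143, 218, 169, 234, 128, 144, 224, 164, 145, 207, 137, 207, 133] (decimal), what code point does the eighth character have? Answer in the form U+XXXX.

U+06A9

Offset 0: leading byte 0xC3 = 11000011 → 2-byte char #1 = C3 A1.
Offset 2: leading byte 0xF1 = 11110001 → 4-byte char #2 = F1 B7 A4 98.
Offset 6: leading byte 0xE5 = 11100101 → 3-byte char #3 = E5 B1 B7.
Offset 9: leading byte 0xEF = 11101111 → 3-byte char #4 = EF A7 83.
Offset 12: leading byte 0xE2 = 11100010 → 3-byte char #5 = E2 87 A9.
Offset 15: leading byte 0xEF = 11101111 → 3-byte char #6 = EF AA BB.
Offset 18: leading byte 0xE1 = 11100001 → 3-byte char #7 = E1 BB 8F.
Offset 21: leading byte 0xDA = 11011010 → 2-byte char #8 = DA A9.
Leading byte 0xDA = 11011010 matches 110xxxxx → 2-byte sequence.
Byte 1: 0xDA = 11011010, payload 11010 (5 bits).
Byte 2: 0xA9 = 10101001 (10xxxxxx ✓), payload 101001.
Concatenate: 11010101001 = 0x6A9 (11 bits → U+06A9).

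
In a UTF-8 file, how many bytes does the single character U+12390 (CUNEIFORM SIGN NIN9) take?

U+12390 = 0x12390. UTF-8 uses 1 byte below 0x80, 2 below 0x800, 3 below 0x10000, 4 up to 0x10FFFF. 0x12390 is in U+10000–U+10FFFF → 4 bytes.

4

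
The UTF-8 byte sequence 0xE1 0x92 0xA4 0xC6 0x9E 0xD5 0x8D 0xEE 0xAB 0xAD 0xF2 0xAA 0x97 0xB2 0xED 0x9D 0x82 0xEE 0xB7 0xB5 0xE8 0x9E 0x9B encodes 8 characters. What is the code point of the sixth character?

Offset 0: leading byte 0xE1 = 11100001 → 3-byte char #1 = E1 92 A4.
Offset 3: leading byte 0xC6 = 11000110 → 2-byte char #2 = C6 9E.
Offset 5: leading byte 0xD5 = 11010101 → 2-byte char #3 = D5 8D.
Offset 7: leading byte 0xEE = 11101110 → 3-byte char #4 = EE AB AD.
Offset 10: leading byte 0xF2 = 11110010 → 4-byte char #5 = F2 AA 97 B2.
Offset 14: leading byte 0xED = 11101101 → 3-byte char #6 = ED 9D 82.
Leading byte 0xED = 11101101 matches 1110xxxx → 3-byte sequence.
Byte 1: 0xED = 11101101, payload 1101 (4 bits).
Byte 2: 0x9D = 10011101 (10xxxxxx ✓), payload 011101.
Byte 3: 0x82 = 10000010 (10xxxxxx ✓), payload 000010.
Concatenate: 1101011101000010 = 0xD742 (16 bits → U+D742).

U+D742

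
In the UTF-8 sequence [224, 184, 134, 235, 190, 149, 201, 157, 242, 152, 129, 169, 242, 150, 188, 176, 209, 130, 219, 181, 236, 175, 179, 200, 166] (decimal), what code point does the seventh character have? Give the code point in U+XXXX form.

Offset 0: leading byte 0xE0 = 11100000 → 3-byte char #1 = E0 B8 86.
Offset 3: leading byte 0xEB = 11101011 → 3-byte char #2 = EB BE 95.
Offset 6: leading byte 0xC9 = 11001001 → 2-byte char #3 = C9 9D.
Offset 8: leading byte 0xF2 = 11110010 → 4-byte char #4 = F2 98 81 A9.
Offset 12: leading byte 0xF2 = 11110010 → 4-byte char #5 = F2 96 BC B0.
Offset 16: leading byte 0xD1 = 11010001 → 2-byte char #6 = D1 82.
Offset 18: leading byte 0xDB = 11011011 → 2-byte char #7 = DB B5.
Leading byte 0xDB = 11011011 matches 110xxxxx → 2-byte sequence.
Byte 1: 0xDB = 11011011, payload 11011 (5 bits).
Byte 2: 0xB5 = 10110101 (10xxxxxx ✓), payload 110101.
Concatenate: 11011110101 = 0x6F5 (11 bits → U+06F5).

U+06F5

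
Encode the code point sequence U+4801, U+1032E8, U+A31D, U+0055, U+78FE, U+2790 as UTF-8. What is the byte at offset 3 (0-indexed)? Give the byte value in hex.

U+4801 → 3-byte form E4 A0 81 at offsets 0–2.
U+1032E8 → 4-byte form F4 83 8B A8 at offsets 3–6.
Offset 3 falls in char 2's range; it's byte 1 of F4 83 8B A8 = 0xF4.

0xF4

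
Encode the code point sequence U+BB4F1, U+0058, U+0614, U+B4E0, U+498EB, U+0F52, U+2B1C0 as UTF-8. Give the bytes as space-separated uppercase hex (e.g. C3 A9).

F2 BB 93 B1 58 D8 94 EB 93 A0 F1 89 A3 AB E0 BD 92 F0 AB 87 80

U+BB4F1: 4-byte form → F2 BB 93 B1.
U+0058: 1-byte form → 58.
U+0614: 2-byte form → D8 94.
U+B4E0: 3-byte form → EB 93 A0.
U+498EB: 4-byte form → F1 89 A3 AB.
U+0F52: 3-byte form → E0 BD 92.
U+2B1C0: 4-byte form → F0 AB 87 80.
Concatenated (21 bytes): F2 BB 93 B1 58 D8 94 EB 93 A0 F1 89 A3 AB E0 BD 92 F0 AB 87 80.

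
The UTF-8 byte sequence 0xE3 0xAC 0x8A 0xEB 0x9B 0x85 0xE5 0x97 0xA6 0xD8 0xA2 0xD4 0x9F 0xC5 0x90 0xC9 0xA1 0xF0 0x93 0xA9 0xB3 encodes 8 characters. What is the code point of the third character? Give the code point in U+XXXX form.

Offset 0: leading byte 0xE3 = 11100011 → 3-byte char #1 = E3 AC 8A.
Offset 3: leading byte 0xEB = 11101011 → 3-byte char #2 = EB 9B 85.
Offset 6: leading byte 0xE5 = 11100101 → 3-byte char #3 = E5 97 A6.
Leading byte 0xE5 = 11100101 matches 1110xxxx → 3-byte sequence.
Byte 1: 0xE5 = 11100101, payload 0101 (4 bits).
Byte 2: 0x97 = 10010111 (10xxxxxx ✓), payload 010111.
Byte 3: 0xA6 = 10100110 (10xxxxxx ✓), payload 100110.
Concatenate: 0101010111100110 = 0x55E6 (16 bits → U+55E6).

U+55E6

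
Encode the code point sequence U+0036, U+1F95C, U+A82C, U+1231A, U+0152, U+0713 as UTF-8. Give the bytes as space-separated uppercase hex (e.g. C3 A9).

U+0036: 1-byte form → 36.
U+1F95C: 4-byte form → F0 9F A5 9C.
U+A82C: 3-byte form → EA A0 AC.
U+1231A: 4-byte form → F0 92 8C 9A.
U+0152: 2-byte form → C5 92.
U+0713: 2-byte form → DC 93.
Concatenated (16 bytes): 36 F0 9F A5 9C EA A0 AC F0 92 8C 9A C5 92 DC 93.

36 F0 9F A5 9C EA A0 AC F0 92 8C 9A C5 92 DC 93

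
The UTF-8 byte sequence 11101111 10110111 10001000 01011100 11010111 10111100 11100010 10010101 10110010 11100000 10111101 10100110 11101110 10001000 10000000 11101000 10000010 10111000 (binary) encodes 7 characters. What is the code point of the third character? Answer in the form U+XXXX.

Offset 0: leading byte 0xEF = 11101111 → 3-byte char #1 = EF B7 88.
Offset 3: leading byte 0x5C = 01011100 → 1-byte char #2 = 5C.
Offset 4: leading byte 0xD7 = 11010111 → 2-byte char #3 = D7 BC.
Leading byte 0xD7 = 11010111 matches 110xxxxx → 2-byte sequence.
Byte 1: 0xD7 = 11010111, payload 10111 (5 bits).
Byte 2: 0xBC = 10111100 (10xxxxxx ✓), payload 111100.
Concatenate: 10111111100 = 0x5FC (11 bits → U+05FC).

U+05FC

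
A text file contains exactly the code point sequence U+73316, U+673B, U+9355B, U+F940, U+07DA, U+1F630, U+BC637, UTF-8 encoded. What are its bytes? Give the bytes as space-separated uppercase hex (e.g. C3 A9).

F1 B3 8C 96 E6 9C BB F2 93 95 9B EF A5 80 DF 9A F0 9F 98 B0 F2 BC 98 B7

U+73316: 4-byte form → F1 B3 8C 96.
U+673B: 3-byte form → E6 9C BB.
U+9355B: 4-byte form → F2 93 95 9B.
U+F940: 3-byte form → EF A5 80.
U+07DA: 2-byte form → DF 9A.
U+1F630: 4-byte form → F0 9F 98 B0.
U+BC637: 4-byte form → F2 BC 98 B7.
Concatenated (24 bytes): F1 B3 8C 96 E6 9C BB F2 93 95 9B EF A5 80 DF 9A F0 9F 98 B0 F2 BC 98 B7.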